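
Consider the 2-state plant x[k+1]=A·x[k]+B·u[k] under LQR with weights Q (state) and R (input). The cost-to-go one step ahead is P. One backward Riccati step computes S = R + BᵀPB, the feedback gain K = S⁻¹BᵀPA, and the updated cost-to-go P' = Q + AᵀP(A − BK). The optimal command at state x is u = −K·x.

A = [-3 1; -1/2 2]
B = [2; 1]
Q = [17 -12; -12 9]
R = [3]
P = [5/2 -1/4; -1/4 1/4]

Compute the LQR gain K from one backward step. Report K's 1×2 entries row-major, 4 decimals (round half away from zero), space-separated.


BᵀP = [4.7500 -0.2500]
S = R + BᵀPB = [3] + [9.2500] = [12.2500]
BᵀPA = [-14.1250 4.2500]
K = S⁻¹·BᵀPA = [-1.1531 0.3469]
A−BK = [-0.6939 0.3061; 0.6531 1.6531]
AᵀP(A−BK) = [5.5255 -1.2245; -1.2245 1.0255]
P' = Q + AᵀP(A−BK) = [22.5255 -13.2245; -13.2245 10.0255]
tr(P') = 32.5510

-1.1531 0.3469


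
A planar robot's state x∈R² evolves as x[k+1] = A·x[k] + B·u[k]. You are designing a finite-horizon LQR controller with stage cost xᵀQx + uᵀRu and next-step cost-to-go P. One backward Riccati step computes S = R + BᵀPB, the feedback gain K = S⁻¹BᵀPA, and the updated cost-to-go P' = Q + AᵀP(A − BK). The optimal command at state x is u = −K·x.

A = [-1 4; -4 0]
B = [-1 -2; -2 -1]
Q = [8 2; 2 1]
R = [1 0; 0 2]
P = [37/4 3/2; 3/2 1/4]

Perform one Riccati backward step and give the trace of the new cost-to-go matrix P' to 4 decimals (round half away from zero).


BᵀP = [-12.2500 -2.0000; -20.0000 -3.2500]
S = R + BᵀPB = [1 0; 0 2] + [16.2500 26.5000; 26.5000 43.2500] = [17.2500 26.5000; 26.5000 45.2500]
BᵀPA = [20.2500 -49.0000; 33.0000 -80.0000]
K = S⁻¹·BᵀPA = [0.5339 -1.2418; 0.4166 -1.0407]
A−BK = [0.3671 0.6768; -2.5156 -3.5243]
AᵀP(A−BK) = [0.6903 -1.5100; -1.5100 3.8947]
P' = Q + AᵀP(A−BK) = [8.6903 0.4900; 0.4900 4.8947]
tr(P') = 13.5850

13.5850


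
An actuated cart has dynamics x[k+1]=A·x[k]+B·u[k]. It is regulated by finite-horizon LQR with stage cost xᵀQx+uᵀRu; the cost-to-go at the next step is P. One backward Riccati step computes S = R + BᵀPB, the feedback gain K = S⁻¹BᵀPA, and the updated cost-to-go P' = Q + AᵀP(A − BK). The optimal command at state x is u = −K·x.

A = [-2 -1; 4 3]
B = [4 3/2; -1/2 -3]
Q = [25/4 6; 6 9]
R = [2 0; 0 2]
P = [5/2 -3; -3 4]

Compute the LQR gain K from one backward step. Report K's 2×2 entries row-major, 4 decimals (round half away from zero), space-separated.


-0.4227 -0.2411 -0.9410 -0.6792

BᵀP = [11.5000 -14.0000; 12.7500 -16.5000]
S = R + BᵀPB = [2 0; 0 2] + [53.0000 59.2500; 59.2500 68.6250] = [55.0000 59.2500; 59.2500 70.6250]
BᵀPA = [-79.0000 -53.5000; -91.5000 -62.2500]
K = S⁻¹·BᵀPA = [-0.4227 -0.2411; -0.9410 -0.6792]
A−BK = [1.1022 0.9831; 0.9657 0.8420]
AᵀP(A−BK) = [2.5093 1.8111; 1.8111 1.3242]
P' = Q + AᵀP(A−BK) = [8.7593 7.8111; 7.8111 10.3242]
tr(P') = 19.0835


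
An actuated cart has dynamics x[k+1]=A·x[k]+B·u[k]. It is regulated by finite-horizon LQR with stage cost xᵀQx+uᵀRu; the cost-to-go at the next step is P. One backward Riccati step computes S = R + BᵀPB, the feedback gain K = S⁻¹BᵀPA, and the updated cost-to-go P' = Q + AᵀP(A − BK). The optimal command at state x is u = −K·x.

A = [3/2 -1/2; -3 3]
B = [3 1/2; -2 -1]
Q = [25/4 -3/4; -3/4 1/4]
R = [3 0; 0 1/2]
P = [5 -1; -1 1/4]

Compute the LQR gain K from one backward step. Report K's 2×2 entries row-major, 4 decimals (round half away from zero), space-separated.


BᵀP = [17.0000 -3.5000; 3.5000 -0.7500]
S = R + BᵀPB = [3 0; 0 1/2] + [58.0000 12.0000; 12.0000 2.5000] = [61.0000 12.0000; 12.0000 3.0000]
BᵀPA = [36.0000 -19.0000; 7.5000 -4.0000]
K = S⁻¹·BᵀPA = [0.4615 -0.2308; 0.6538 -0.4103]
A−BK = [-0.2115 0.3974; -1.4231 2.1282]
AᵀP(A−BK) = [0.9808 -0.6154; -0.6154 0.4744]
P' = Q + AᵀP(A−BK) = [7.2308 -1.3654; -1.3654 0.7244]
tr(P') = 7.9551

0.4615 -0.2308 0.6538 -0.4103


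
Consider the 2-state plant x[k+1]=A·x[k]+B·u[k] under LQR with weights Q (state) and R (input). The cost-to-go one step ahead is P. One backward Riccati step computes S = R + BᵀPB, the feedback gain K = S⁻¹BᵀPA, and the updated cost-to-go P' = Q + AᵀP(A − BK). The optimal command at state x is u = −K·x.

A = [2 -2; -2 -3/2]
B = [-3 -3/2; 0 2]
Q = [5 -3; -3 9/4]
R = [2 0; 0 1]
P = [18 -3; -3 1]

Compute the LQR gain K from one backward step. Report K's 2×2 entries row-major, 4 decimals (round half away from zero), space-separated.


BᵀP = [-54.0000 9.0000; -33.0000 6.5000]
S = R + BᵀPB = [2 0; 0 1] + [162.0000 99.0000; 99.0000 62.5000] = [164.0000 99.0000; 99.0000 63.5000]
BᵀPA = [-126.0000 94.5000; -79.0000 56.2500]
K = S⁻¹·BᵀPA = [-0.2936 0.7047; -0.7863 -0.2129]
A−BK = [-0.0604 -0.2051; -0.4274 -1.0742]
AᵀP(A−BK) = [0.8842 -0.0220; -0.0220 1.6279]
P' = Q + AᵀP(A−BK) = [5.8842 -3.0220; -3.0220 3.8779]
tr(P') = 9.7620

-0.2936 0.7047 -0.7863 -0.2129


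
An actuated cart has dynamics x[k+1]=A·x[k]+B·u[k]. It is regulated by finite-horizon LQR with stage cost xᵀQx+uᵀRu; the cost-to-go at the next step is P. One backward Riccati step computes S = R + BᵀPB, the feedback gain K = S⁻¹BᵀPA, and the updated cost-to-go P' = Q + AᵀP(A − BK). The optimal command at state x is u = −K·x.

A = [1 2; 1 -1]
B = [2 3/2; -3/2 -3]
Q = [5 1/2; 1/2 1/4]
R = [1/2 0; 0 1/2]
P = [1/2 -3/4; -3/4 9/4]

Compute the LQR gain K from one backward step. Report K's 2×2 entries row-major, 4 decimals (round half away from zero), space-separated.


0.2899 0.5019 -0.3507 0.1724

BᵀP = [2.1250 -4.8750; 3.0000 -7.8750]
S = R + BᵀPB = [1/2 0; 0 1/2] + [11.5625 17.8125; 17.8125 28.1250] = [12.0625 17.8125; 17.8125 28.6250]
BᵀPA = [-2.7500 9.1250; -4.8750 13.8750]
K = S⁻¹·BᵀPA = [0.2899 0.5019; -0.3507 0.1724]
A−BK = [0.9463 0.7376; 0.3828 0.2701]
AᵀP(A−BK) = [0.3376 0.2207; 0.2207 0.2781]
P' = Q + AᵀP(A−BK) = [5.3376 0.7207; 0.7207 0.5281]
tr(P') = 5.8657


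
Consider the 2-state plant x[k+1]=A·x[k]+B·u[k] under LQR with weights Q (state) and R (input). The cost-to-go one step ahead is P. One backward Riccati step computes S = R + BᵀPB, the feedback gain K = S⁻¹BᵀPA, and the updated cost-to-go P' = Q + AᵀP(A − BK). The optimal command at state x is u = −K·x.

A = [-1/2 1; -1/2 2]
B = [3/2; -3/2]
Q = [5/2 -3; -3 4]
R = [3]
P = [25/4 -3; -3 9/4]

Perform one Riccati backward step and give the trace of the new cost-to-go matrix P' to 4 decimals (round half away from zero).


BᵀP = [13.8750 -7.8750]
S = R + BᵀPB = [3] + [32.6250] = [35.6250]
BᵀPA = [-3.0000 -1.8750]
K = S⁻¹·BᵀPA = [-0.0842 -0.0526]
A−BK = [-0.3737 1.0789; -0.6263 1.9211]
AᵀP(A−BK) = [0.3724 -1.0329; -1.0329 3.1513]
P' = Q + AᵀP(A−BK) = [2.8724 -4.0329; -4.0329 7.1513]
tr(P') = 10.0237

10.0237


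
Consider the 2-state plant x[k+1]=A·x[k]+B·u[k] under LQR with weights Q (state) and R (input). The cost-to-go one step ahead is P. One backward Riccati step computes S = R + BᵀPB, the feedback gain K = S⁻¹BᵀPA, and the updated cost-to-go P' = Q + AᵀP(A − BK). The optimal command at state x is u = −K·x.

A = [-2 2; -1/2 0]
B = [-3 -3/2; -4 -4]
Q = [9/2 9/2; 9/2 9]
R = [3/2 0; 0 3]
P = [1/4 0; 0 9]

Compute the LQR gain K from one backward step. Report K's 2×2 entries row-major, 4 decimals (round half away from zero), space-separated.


0.2110 -0.1518 -0.0805 0.1442

BᵀP = [-0.7500 -36.0000; -0.3750 -36.0000]
S = R + BᵀPB = [3/2 0; 0 3] + [146.2500 145.1250; 145.1250 144.5625] = [147.7500 145.1250; 145.1250 147.5625]
BᵀPA = [19.5000 -1.5000; 18.7500 -0.7500]
K = S⁻¹·BᵀPA = [0.2110 -0.1518; -0.0805 0.1442]
A−BK = [-1.4877 1.7609; 0.0222 -0.0304]
AᵀP(A−BK) = [0.6439 -0.7438; -0.7438 0.8805]
P' = Q + AᵀP(A−BK) = [5.1439 3.7562; 3.7562 9.8805]
tr(P') = 15.0244


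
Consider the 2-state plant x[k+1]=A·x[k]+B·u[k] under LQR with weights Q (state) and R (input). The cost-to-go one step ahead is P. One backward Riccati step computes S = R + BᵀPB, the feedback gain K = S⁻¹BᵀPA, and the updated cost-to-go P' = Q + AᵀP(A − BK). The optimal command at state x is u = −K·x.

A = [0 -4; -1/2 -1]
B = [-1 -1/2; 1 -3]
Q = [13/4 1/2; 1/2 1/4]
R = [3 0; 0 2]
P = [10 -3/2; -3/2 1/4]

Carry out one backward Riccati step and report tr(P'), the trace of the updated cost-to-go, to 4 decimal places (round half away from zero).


31.0865

BᵀP = [-11.5000 1.7500; -0.5000 0.0000]
S = R + BᵀPB = [3 0; 0 2] + [13.2500 0.5000; 0.5000 0.2500] = [16.2500 0.5000; 0.5000 2.2500]
BᵀPA = [-0.8750 44.2500; 0.0000 2.0000]
K = S⁻¹·BᵀPA = [-0.0542 2.7143; 0.0120 0.2857]
A−BK = [-0.0482 -1.1429; -0.4096 -2.8571]
AᵀP(A−BK) = [0.0151 -0.5000; -0.5000 27.5714]
P' = Q + AᵀP(A−BK) = [3.2651 0.0000; 0.0000 27.8214]
tr(P') = 31.0865


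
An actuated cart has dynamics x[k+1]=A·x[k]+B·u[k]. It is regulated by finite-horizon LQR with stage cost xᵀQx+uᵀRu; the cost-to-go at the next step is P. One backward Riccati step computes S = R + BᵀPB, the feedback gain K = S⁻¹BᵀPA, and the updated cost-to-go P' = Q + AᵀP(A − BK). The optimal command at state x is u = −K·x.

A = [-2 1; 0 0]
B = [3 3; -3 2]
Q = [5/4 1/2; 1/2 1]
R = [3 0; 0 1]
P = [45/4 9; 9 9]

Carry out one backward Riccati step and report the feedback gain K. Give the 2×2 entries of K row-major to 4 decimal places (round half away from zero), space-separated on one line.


-0.2311 0.1156 -0.4013 0.2006

BᵀP = [6.7500 0.0000; 51.7500 45.0000]
S = R + BᵀPB = [3 0; 0 1] + [20.2500 20.2500; 20.2500 245.2500] = [23.2500 20.2500; 20.2500 246.2500]
BᵀPA = [-13.5000 6.7500; -103.5000 51.7500]
K = S⁻¹·BᵀPA = [-0.2311 0.1156; -0.4013 0.2006]
A−BK = [-0.1027 0.0514; 0.1092 -0.0546]
AᵀP(A−BK) = [0.3454 -0.1727; -0.1727 0.0864]
P' = Q + AᵀP(A−BK) = [1.5954 0.3273; 0.3273 1.0864]
tr(P') = 2.6818


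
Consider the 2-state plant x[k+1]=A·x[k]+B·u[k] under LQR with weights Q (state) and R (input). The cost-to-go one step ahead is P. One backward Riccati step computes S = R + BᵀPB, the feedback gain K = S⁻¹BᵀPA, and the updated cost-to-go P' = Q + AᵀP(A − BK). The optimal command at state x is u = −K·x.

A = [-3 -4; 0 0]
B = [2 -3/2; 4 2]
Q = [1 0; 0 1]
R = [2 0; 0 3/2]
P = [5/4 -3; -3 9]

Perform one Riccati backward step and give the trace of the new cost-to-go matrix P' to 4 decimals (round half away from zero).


BᵀP = [-9.5000 30.0000; -7.8750 22.5000]
S = R + BᵀPB = [2 0; 0 3/2] + [101.0000 74.2500; 74.2500 56.8125] = [103.0000 74.2500; 74.2500 58.3125]
BᵀPA = [28.5000 38.0000; 23.6250 31.5000]
K = S⁻¹·BᵀPA = [-0.1871 -0.2494; 0.6433 0.8578]
A−BK = [-1.6608 -2.2144; -0.5384 -0.7179]
AᵀP(A−BK) = [1.3825 1.8433; 1.8433 2.4578]
P' = Q + AᵀP(A−BK) = [2.3825 1.8433; 1.8433 3.4578]
tr(P') = 5.8403

5.8403


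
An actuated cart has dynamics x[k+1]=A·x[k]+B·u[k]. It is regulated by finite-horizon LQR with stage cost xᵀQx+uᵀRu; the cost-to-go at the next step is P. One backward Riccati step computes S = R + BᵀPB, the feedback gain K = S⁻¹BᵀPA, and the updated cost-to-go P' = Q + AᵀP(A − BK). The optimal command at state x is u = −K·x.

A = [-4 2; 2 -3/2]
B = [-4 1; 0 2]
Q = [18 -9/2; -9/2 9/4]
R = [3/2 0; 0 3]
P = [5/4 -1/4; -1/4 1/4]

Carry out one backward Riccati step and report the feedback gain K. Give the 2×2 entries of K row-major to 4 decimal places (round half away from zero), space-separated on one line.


BᵀP = [-5.0000 1.0000; 0.7500 0.2500]
S = R + BᵀPB = [3/2 0; 0 3] + [20.0000 -3.0000; -3.0000 1.2500] = [21.5000 -3.0000; -3.0000 4.2500]
BᵀPA = [22.0000 -11.5000; -2.5000 1.1250]
K = S⁻¹·BᵀPA = [1.0440 -0.5524; 0.1487 -0.1252]
A−BK = [0.0273 -0.0842; 1.7026 -1.2496]
AᵀP(A−BK) = [2.4036 -1.4112; -1.4112 0.8513]
P' = Q + AᵀP(A−BK) = [20.4036 -5.9112; -5.9112 3.1013]
tr(P') = 23.5049

1.0440 -0.5524 0.1487 -0.1252


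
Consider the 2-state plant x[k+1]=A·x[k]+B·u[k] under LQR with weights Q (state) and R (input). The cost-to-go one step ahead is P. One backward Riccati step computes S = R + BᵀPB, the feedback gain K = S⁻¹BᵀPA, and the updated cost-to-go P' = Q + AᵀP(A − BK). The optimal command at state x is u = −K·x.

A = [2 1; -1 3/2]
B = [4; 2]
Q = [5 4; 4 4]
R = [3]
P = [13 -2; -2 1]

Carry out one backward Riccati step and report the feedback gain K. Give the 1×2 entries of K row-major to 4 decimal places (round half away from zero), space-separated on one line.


0.5574 0.2131

BᵀP = [48.0000 -6.0000]
S = R + BᵀPB = [3] + [180.0000] = [183.0000]
BᵀPA = [102.0000 39.0000]
K = S⁻¹·BᵀPA = [0.5574 0.2131]
A−BK = [-0.2295 0.1475; -2.1148 1.0738]
AᵀP(A−BK) = [4.1475 -1.2377; -1.2377 0.9385]
P' = Q + AᵀP(A−BK) = [9.1475 2.7623; 2.7623 4.9385]
tr(P') = 14.0861


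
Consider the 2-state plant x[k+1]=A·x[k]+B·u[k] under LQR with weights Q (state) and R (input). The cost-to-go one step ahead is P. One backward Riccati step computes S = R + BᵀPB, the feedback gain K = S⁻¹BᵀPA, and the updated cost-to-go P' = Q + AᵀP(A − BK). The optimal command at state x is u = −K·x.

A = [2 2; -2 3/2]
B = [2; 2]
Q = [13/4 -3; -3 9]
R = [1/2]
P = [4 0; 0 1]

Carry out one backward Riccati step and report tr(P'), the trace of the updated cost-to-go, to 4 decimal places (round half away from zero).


BᵀP = [8.0000 2.0000]
S = R + BᵀPB = [1/2] + [20.0000] = [20.5000]
BᵀPA = [12.0000 19.0000]
K = S⁻¹·BᵀPA = [0.5854 0.9268]
A−BK = [0.8293 0.1463; -3.1707 -0.3537]
AᵀP(A−BK) = [12.9756 1.8780; 1.8780 0.6402]
P' = Q + AᵀP(A−BK) = [16.2256 -1.1220; -1.1220 9.6402]
tr(P') = 25.8659

25.8659


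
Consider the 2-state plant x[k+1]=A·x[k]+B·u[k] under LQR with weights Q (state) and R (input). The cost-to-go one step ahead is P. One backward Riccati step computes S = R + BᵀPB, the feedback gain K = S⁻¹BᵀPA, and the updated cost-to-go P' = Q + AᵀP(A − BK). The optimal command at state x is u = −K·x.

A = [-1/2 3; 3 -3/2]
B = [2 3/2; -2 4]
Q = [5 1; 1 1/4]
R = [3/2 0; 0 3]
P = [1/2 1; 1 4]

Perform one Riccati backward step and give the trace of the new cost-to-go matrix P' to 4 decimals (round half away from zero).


7.6073

BᵀP = [-1.0000 -6.0000; 4.7500 17.5000]
S = R + BᵀPB = [3/2 0; 0 3] + [10.0000 -25.5000; -25.5000 77.1250] = [11.5000 -25.5000; -25.5000 80.1250]
BᵀPA = [-17.5000 6.0000; 50.1250 -12.0000]
K = S⁻¹·BᵀPA = [-0.4572 0.6444; 0.4801 0.0553]
A−BK = [-0.3056 1.6283; 0.1652 -0.4325]
AᵀP(A−BK) = [1.0599 -0.4957; -0.4957 1.2974]
P' = Q + AᵀP(A−BK) = [6.0599 0.5043; 0.5043 1.5474]
tr(P') = 7.6073


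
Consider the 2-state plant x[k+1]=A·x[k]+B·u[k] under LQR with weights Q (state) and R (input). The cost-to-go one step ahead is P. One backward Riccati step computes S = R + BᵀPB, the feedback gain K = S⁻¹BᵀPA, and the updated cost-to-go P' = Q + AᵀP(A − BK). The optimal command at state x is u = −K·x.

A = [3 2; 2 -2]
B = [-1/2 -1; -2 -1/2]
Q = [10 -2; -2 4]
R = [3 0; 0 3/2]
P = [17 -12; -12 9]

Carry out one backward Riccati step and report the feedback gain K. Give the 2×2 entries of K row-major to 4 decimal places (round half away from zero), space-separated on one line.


0.3309 1.6595 -1.6978 -2.4269

BᵀP = [15.5000 -12.0000; -11.0000 7.5000]
S = R + BᵀPB = [3 0; 0 3/2] + [16.2500 -9.5000; -9.5000 7.2500] = [19.2500 -9.5000; -9.5000 8.7500]
BᵀPA = [22.5000 55.0000; -18.0000 -37.0000]
K = S⁻¹·BᵀPA = [0.3309 1.6595; -1.6978 -2.4269]
A−BK = [1.4676 0.4029; 1.8129 0.1055]
AᵀP(A−BK) = [6.9928 8.9784; 8.9784 18.9353]
P' = Q + AᵀP(A−BK) = [16.9928 6.9784; 6.9784 22.9353]
tr(P') = 39.9281


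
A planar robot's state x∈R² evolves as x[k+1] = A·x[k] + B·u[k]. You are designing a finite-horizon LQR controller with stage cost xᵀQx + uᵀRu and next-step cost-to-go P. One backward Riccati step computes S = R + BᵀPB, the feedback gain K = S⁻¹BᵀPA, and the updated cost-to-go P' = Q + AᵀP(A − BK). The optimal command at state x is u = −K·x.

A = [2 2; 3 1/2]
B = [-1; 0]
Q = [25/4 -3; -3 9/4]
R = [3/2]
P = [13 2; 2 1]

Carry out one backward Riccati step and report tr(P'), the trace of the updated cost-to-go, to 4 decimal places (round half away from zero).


28.8534

BᵀP = [-13.0000 -2.0000]
S = R + BᵀPB = [3/2] + [13.0000] = [14.5000]
BᵀPA = [-32.0000 -27.0000]
K = S⁻¹·BᵀPA = [-2.2069 -1.8621]
A−BK = [-0.2069 0.1379; 3.0000 0.5000]
AᵀP(A−BK) = [14.3793 7.9138; 7.9138 5.9741]
P' = Q + AᵀP(A−BK) = [20.6293 4.9138; 4.9138 8.2241]
tr(P') = 28.8534


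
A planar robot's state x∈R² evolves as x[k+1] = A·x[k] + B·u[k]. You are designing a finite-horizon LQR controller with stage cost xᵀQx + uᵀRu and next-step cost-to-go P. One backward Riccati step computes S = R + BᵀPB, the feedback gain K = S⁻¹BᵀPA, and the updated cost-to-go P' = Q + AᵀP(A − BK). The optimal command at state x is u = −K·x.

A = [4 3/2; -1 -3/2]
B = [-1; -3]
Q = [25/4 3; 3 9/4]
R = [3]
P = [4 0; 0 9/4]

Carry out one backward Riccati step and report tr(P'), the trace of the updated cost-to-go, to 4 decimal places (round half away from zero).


85.0482

BᵀP = [-4.0000 -6.7500]
S = R + BᵀPB = [3] + [24.2500] = [27.2500]
BᵀPA = [-9.2500 4.1250]
K = S⁻¹·BᵀPA = [-0.3394 0.1514]
A−BK = [3.6606 1.6514; -2.0183 -1.0459]
AᵀP(A−BK) = [63.1101 28.7752; 28.7752 13.4381]
P' = Q + AᵀP(A−BK) = [69.3601 31.7752; 31.7752 15.6881]
tr(P') = 85.0482


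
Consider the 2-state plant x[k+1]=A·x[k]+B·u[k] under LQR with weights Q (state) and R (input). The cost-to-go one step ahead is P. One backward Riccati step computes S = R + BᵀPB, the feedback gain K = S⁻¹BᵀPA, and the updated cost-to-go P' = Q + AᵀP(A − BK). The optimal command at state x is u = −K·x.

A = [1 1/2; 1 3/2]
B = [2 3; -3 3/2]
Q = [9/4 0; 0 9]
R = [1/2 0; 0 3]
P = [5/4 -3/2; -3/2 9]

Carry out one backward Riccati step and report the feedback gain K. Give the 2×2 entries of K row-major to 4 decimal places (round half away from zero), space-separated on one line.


BᵀP = [7.0000 -30.0000; 1.5000 9.0000]
S = R + BᵀPB = [1/2 0; 0 3] + [104.0000 -24.0000; -24.0000 18.0000] = [104.5000 -24.0000; -24.0000 21.0000]
BᵀPA = [-23.0000 -41.5000; 10.5000 14.2500]
K = S⁻¹·BᵀPA = [-0.1427 -0.3272; 0.3369 0.3047]
A−BK = [0.2748 0.2403; 0.0665 0.0615]
AᵀP(A−BK) = [0.4300 0.4013; 0.4013 0.3939]
P' = Q + AᵀP(A−BK) = [2.6800 0.4013; 0.4013 9.3939]
tr(P') = 12.0739

-0.1427 -0.3272 0.3369 0.3047


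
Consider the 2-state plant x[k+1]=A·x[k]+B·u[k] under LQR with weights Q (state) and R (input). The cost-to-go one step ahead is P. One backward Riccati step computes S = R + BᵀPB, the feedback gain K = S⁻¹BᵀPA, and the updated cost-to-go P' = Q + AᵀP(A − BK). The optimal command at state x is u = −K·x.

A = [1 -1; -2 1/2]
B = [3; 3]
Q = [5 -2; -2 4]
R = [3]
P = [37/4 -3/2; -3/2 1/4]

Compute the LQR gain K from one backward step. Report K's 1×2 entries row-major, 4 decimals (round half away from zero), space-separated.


0.5000 -0.4085

BᵀP = [23.2500 -3.7500]
S = R + BᵀPB = [3] + [58.5000] = [61.5000]
BᵀPA = [30.7500 -25.1250]
K = S⁻¹·BᵀPA = [0.5000 -0.4085]
A−BK = [-0.5000 0.2256; -3.5000 1.7256]
AᵀP(A−BK) = [0.8750 -0.6875; -0.6875 0.5480]
P' = Q + AᵀP(A−BK) = [5.8750 -2.6875; -2.6875 4.5480]
tr(P') = 10.4230


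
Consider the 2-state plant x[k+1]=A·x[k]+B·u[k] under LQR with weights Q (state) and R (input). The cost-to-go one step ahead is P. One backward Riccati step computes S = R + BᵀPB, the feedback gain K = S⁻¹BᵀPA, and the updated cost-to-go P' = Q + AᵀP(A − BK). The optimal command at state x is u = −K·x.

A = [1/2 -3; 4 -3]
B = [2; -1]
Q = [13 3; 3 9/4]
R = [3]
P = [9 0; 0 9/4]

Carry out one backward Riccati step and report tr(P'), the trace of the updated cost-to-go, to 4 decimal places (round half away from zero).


100.6273

BᵀP = [18.0000 -2.2500]
S = R + BᵀPB = [3] + [38.2500] = [41.2500]
BᵀPA = [0.0000 -47.2500]
K = S⁻¹·BᵀPA = [0.0000 -1.1455]
A−BK = [0.5000 -0.7091; 4.0000 -4.1455]
AᵀP(A−BK) = [38.2500 -40.5000; -40.5000 47.1273]
P' = Q + AᵀP(A−BK) = [51.2500 -37.5000; -37.5000 49.3773]
tr(P') = 100.6273


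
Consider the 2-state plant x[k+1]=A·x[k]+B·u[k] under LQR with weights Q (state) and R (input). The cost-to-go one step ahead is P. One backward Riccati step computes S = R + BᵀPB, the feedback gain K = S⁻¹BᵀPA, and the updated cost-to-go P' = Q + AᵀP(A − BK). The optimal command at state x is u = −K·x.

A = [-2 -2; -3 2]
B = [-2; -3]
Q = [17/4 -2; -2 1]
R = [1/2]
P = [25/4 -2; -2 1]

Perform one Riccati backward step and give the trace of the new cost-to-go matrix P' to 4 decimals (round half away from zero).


BᵀP = [-6.5000 1.0000]
S = R + BᵀPB = [1/2] + [10.0000] = [10.5000]
BᵀPA = [10.0000 15.0000]
K = S⁻¹·BᵀPA = [0.9524 1.4286]
A−BK = [-0.0952 0.8571; -0.1429 6.2857]
AᵀP(A−BK) = [0.4762 0.7143; 0.7143 23.5714]
P' = Q + AᵀP(A−BK) = [4.7262 -1.2857; -1.2857 24.5714]
tr(P') = 29.2976

29.2976


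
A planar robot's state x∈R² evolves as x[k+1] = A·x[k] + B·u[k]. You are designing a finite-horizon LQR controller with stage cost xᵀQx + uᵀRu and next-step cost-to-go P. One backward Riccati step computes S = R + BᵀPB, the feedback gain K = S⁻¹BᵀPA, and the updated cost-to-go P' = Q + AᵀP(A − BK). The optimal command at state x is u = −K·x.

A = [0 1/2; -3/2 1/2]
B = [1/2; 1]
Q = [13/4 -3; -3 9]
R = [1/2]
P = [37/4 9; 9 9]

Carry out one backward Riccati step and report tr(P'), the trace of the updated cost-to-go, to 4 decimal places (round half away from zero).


13.0218

BᵀP = [13.6250 13.5000]
S = R + BᵀPB = [1/2] + [20.3125] = [20.8125]
BᵀPA = [-20.2500 13.5625]
K = S⁻¹·BᵀPA = [-0.9730 0.6517]
A−BK = [0.4865 0.1742; -0.5270 -0.1517]
AᵀP(A−BK) = [0.5473 -0.3041; -0.3041 0.2245]
P' = Q + AᵀP(A−BK) = [3.7973 -3.3041; -3.3041 9.2245]
tr(P') = 13.0218


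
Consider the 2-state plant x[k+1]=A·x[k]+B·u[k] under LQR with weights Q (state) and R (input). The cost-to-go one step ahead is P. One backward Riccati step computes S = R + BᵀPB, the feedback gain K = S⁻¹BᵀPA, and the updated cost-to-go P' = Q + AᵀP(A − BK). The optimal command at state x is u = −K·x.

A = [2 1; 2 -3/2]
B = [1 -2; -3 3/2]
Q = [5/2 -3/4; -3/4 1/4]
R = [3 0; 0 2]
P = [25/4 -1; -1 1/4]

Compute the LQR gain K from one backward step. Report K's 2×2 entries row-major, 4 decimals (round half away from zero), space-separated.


0.0871 0.1953 -0.6379 -0.4004

BᵀP = [9.2500 -1.7500; -14.0000 2.3750]
S = R + BᵀPB = [3 0; 0 2] + [14.5000 -21.1250; -21.1250 31.5625] = [17.5000 -21.1250; -21.1250 33.5625]
BᵀPA = [15.0000 11.8750; -23.2500 -17.5625]
K = S⁻¹·BᵀPA = [0.0871 0.1953; -0.6379 -0.4004]
A−BK = [0.6371 0.0040; 3.2181 -0.3137]
AᵀP(A−BK) = [1.8620 0.5123; 0.5123 0.4622]
P' = Q + AᵀP(A−BK) = [4.3620 -0.2377; -0.2377 0.7122]
tr(P') = 5.0742


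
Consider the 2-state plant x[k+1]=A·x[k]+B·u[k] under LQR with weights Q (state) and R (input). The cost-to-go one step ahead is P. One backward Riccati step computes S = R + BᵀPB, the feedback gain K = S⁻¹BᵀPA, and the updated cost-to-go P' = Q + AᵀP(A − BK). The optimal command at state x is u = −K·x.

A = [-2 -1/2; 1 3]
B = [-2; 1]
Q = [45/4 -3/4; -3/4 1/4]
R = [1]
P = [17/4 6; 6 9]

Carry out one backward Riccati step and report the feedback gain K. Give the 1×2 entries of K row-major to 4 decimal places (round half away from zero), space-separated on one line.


0.6667 -2.5833

BᵀP = [-2.5000 -3.0000]
S = R + BᵀPB = [1] + [2.0000] = [3.0000]
BᵀPA = [2.0000 -7.7500]
K = S⁻¹·BᵀPA = [0.6667 -2.5833]
A−BK = [-0.6667 -5.6667; 0.3333 5.5833]
AᵀP(A−BK) = [0.6667 -2.5833; -2.5833 44.0417]
P' = Q + AᵀP(A−BK) = [11.9167 -3.3333; -3.3333 44.2917]
tr(P') = 56.2083


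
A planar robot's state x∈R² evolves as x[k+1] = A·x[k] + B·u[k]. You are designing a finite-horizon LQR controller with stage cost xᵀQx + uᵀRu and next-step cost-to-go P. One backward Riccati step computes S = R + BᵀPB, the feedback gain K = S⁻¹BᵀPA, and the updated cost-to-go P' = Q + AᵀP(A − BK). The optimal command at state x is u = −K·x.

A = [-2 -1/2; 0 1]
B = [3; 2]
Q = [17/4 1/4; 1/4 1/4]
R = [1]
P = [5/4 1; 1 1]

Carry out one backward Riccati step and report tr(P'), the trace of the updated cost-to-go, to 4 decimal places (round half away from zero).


BᵀP = [5.7500 5.0000]
S = R + BᵀPB = [1] + [27.2500] = [28.2500]
BᵀPA = [-11.5000 2.1250]
K = S⁻¹·BᵀPA = [-0.4071 0.0752]
A−BK = [-0.7788 -0.7257; 0.8142 0.8496]
AᵀP(A−BK) = [0.3186 0.1150; 0.1150 0.1527]
P' = Q + AᵀP(A−BK) = [4.5686 0.3650; 0.3650 0.4027]
tr(P') = 4.9712

4.9712


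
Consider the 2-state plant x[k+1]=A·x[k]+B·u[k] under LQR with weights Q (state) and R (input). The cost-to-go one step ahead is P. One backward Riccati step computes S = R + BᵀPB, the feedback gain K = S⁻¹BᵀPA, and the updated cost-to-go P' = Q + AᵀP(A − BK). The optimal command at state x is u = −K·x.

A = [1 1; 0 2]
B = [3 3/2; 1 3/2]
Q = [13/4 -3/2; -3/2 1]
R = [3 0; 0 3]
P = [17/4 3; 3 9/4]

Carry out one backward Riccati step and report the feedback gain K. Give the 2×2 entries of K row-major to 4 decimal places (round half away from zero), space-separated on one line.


BᵀP = [15.7500 11.2500; 10.8750 7.8750]
S = R + BᵀPB = [3 0; 0 3] + [58.5000 40.5000; 40.5000 28.1250] = [61.5000 40.5000; 40.5000 31.1250]
BᵀPA = [15.7500 38.2500; 10.8750 26.6250]
K = S⁻¹·BᵀPA = [0.1817 0.4097; 0.1129 0.3224]
A−BK = [0.2854 -0.7125; -0.3511 1.1068]
AᵀP(A−BK) = [0.1597 0.2921; 0.2921 0.9974]
P' = Q + AᵀP(A−BK) = [3.4097 -1.2079; -1.2079 1.9974]
tr(P') = 5.4071

0.1817 0.4097 0.1129 0.3224


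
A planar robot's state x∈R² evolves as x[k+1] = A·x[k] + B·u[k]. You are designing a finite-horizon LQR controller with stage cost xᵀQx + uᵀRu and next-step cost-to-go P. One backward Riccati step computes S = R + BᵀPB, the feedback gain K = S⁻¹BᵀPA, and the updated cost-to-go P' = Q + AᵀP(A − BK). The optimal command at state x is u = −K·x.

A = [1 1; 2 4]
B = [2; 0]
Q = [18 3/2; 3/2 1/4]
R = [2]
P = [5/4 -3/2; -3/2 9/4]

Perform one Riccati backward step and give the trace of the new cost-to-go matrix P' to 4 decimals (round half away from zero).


33.1071

BᵀP = [2.5000 -3.0000]
S = R + BᵀPB = [2] + [5.0000] = [7.0000]
BᵀPA = [-3.5000 -9.5000]
K = S⁻¹·BᵀPA = [-0.5000 -1.3571]
A−BK = [2.0000 3.7143; 2.0000 4.0000]
AᵀP(A−BK) = [2.5000 5.5000; 5.5000 12.3571]
P' = Q + AᵀP(A−BK) = [20.5000 7.0000; 7.0000 12.6071]
tr(P') = 33.1071


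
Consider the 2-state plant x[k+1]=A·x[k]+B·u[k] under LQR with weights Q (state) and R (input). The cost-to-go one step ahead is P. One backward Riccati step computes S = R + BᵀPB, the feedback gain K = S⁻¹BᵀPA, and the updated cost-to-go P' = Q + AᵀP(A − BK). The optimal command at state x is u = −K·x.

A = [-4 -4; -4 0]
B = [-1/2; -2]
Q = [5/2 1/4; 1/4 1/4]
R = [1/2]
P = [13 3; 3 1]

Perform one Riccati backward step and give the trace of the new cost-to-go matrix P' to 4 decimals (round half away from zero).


51.0409

BᵀP = [-12.5000 -3.5000]
S = R + BᵀPB = [1/2] + [13.2500] = [13.7500]
BᵀPA = [64.0000 50.0000]
K = S⁻¹·BᵀPA = [4.6545 3.6364]
A−BK = [-1.6727 -2.1818; 5.3091 7.2727]
AᵀP(A−BK) = [22.1091 23.2727; 23.2727 26.1818]
P' = Q + AᵀP(A−BK) = [24.6091 23.5227; 23.5227 26.4318]
tr(P') = 51.0409


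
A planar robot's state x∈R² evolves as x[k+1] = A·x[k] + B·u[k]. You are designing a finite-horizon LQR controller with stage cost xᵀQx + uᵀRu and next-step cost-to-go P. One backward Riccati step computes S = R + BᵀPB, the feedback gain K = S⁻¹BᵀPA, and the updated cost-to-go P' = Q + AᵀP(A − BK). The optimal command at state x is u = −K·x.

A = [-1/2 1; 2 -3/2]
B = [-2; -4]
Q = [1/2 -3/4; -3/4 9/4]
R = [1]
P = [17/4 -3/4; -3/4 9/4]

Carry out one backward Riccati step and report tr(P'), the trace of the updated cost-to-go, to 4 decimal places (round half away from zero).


BᵀP = [-5.5000 -7.5000]
S = R + BᵀPB = [1] + [41.0000] = [42.0000]
BᵀPA = [-12.2500 5.7500]
K = S⁻¹·BᵀPA = [-0.2917 0.1369]
A−BK = [-1.0833 1.2738; 0.8333 -0.9524]
AᵀP(A−BK) = [7.9896 -9.2604; -9.2604 10.7753]
P' = Q + AᵀP(A−BK) = [8.4896 -10.0104; -10.0104 13.0253]
tr(P') = 21.5149

21.5149


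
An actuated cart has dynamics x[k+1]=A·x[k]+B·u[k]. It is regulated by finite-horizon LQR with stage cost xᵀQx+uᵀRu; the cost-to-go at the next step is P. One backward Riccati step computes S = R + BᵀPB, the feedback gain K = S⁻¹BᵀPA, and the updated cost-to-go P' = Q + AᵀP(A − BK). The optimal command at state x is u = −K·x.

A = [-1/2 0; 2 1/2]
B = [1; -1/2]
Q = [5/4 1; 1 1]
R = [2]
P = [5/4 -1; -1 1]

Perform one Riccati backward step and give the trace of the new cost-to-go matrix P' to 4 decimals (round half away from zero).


5.3507

BᵀP = [1.7500 -1.5000]
S = R + BᵀPB = [2] + [2.5000] = [4.5000]
BᵀPA = [-3.8750 -0.7500]
K = S⁻¹·BᵀPA = [-0.8611 -0.1667]
A−BK = [0.3611 0.1667; 1.5694 0.4167]
AᵀP(A−BK) = [2.9757 0.6042; 0.6042 0.1250]
P' = Q + AᵀP(A−BK) = [4.2257 1.6042; 1.6042 1.1250]
tr(P') = 5.3507


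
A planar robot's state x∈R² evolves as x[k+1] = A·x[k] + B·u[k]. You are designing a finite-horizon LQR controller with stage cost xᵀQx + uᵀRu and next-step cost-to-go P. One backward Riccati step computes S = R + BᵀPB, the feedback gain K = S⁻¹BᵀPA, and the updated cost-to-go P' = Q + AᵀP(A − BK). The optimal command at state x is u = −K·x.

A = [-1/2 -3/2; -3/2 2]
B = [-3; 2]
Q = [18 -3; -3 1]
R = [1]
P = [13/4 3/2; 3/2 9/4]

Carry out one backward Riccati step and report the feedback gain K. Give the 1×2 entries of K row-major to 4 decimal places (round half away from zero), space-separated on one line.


BᵀP = [-6.7500 0.0000]
S = R + BᵀPB = [1] + [20.2500] = [21.2500]
BᵀPA = [3.3750 10.1250]
K = S⁻¹·BᵀPA = [0.1588 0.4765]
A−BK = [-0.0235 -0.0706; -1.8176 1.0471]
AᵀP(A−BK) = [7.5890 -4.0456; -4.0456 2.4882]
P' = Q + AᵀP(A−BK) = [25.5890 -7.0456; -7.0456 3.4882]
tr(P') = 29.0772

0.1588 0.4765


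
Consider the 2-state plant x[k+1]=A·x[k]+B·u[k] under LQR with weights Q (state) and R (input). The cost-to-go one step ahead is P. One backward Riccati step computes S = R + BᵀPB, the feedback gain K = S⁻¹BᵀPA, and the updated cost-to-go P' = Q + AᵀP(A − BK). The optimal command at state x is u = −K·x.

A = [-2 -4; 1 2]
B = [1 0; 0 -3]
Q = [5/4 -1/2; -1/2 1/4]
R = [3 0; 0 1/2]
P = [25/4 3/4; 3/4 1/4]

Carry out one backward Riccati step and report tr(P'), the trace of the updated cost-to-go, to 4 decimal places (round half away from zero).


36.3160

BᵀP = [6.2500 0.7500; -2.2500 -0.7500]
S = R + BᵀPB = [3 0; 0 1/2] + [6.2500 -2.2500; -2.2500 2.2500] = [9.2500 -2.2500; -2.2500 2.7500]
BᵀPA = [-11.7500 -23.5000; 3.7500 7.5000]
K = S⁻¹·BᵀPA = [-1.1718 -2.3436; 0.4049 0.8098]
A−BK = [-0.8282 -1.6564; 2.2147 4.4294]
AᵀP(A−BK) = [6.9632 13.9264; 13.9264 27.8528]
P' = Q + AᵀP(A−BK) = [8.2132 13.4264; 13.4264 28.1028]
tr(P') = 36.3160


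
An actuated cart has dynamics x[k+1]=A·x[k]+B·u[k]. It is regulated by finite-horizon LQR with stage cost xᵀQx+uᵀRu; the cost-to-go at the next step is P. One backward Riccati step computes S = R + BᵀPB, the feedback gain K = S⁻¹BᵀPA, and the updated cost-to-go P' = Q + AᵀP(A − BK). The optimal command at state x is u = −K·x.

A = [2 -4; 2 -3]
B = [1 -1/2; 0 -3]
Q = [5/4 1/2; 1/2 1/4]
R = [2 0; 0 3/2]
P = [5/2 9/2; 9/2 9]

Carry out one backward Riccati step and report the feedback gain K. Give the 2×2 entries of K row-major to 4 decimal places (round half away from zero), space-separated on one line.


BᵀP = [2.5000 4.5000; -14.7500 -29.2500]
S = R + BᵀPB = [2 0; 0 3/2] + [2.5000 -14.7500; -14.7500 95.1250] = [4.5000 -14.7500; -14.7500 96.6250]
BᵀPA = [14.0000 -23.5000; -88.0000 146.7500]
K = S⁻¹·BᵀPA = [0.2520 -0.4885; -0.8723 1.4442]
A−BK = [1.3119 -2.7894; -0.6168 1.3326]
AᵀP(A−BK) = [1.7123 -3.0725; -3.0725 5.5857]
P' = Q + AᵀP(A−BK) = [2.9623 -2.5725; -2.5725 5.8357]
tr(P') = 8.7980

0.2520 -0.4885 -0.8723 1.4442


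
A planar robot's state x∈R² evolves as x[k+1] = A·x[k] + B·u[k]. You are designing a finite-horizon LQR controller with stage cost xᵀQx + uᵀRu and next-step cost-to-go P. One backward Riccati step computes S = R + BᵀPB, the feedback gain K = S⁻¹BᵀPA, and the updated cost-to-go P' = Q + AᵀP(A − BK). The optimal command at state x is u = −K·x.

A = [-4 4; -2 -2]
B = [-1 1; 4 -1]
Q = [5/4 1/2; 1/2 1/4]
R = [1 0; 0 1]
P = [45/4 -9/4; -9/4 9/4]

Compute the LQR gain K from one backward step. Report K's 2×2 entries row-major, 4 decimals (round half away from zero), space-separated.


-1.1482 0.0675 -4.2720 3.4278

BᵀP = [-20.2500 11.2500; 13.5000 -4.5000]
S = R + BᵀPB = [1 0; 0 1] + [65.2500 -31.5000; -31.5000 18.0000] = [66.2500 -31.5000; -31.5000 19.0000]
BᵀPA = [58.5000 -103.5000; -45.0000 63.0000]
K = S⁻¹·BᵀPA = [-1.1482 0.0675; -4.2720 3.4278]
A−BK = [-0.8762 0.6398; -1.6792 1.1576]
AᵀP(A−BK) = [27.9287 -20.7017; -20.7017 16.0413]
P' = Q + AᵀP(A−BK) = [29.1787 -20.2017; -20.2017 16.2913]
tr(P') = 45.4700


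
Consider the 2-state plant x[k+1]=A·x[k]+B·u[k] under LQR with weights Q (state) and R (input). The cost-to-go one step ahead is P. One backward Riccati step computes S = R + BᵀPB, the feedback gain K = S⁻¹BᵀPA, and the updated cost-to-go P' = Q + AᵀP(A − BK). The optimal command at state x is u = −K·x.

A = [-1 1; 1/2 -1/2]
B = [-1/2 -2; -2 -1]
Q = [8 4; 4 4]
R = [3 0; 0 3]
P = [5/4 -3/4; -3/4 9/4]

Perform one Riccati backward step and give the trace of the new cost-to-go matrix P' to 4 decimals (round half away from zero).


14.3157

BᵀP = [0.8750 -4.1250; -1.7500 -0.7500]
S = R + BᵀPB = [3 0; 0 3] + [7.8125 2.3750; 2.3750 4.2500] = [10.8125 2.3750; 2.3750 7.2500]
BᵀPA = [-2.9375 2.9375; 1.3750 -1.3750]
K = S⁻¹·BᵀPA = [-0.3376 0.3376; 0.3003 -0.3003]
A−BK = [-0.5683 0.5683; 0.1250 -0.1250]
AᵀP(A−BK) = [1.1579 -1.1579; -1.1579 1.1579]
P' = Q + AᵀP(A−BK) = [9.1579 2.8421; 2.8421 5.1579]
tr(P') = 14.3157


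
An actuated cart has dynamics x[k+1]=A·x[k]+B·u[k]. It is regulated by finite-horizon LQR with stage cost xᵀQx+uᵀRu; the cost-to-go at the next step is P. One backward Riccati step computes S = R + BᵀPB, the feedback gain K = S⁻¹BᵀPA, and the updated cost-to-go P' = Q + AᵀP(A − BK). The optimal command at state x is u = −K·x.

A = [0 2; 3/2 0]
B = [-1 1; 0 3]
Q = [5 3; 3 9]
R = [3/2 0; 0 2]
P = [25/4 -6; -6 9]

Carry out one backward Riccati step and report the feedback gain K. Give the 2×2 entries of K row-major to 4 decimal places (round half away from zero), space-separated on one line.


BᵀP = [-6.2500 6.0000; -11.7500 21.0000]
S = R + BᵀPB = [3/2 0; 0 2] + [6.2500 11.7500; 11.7500 51.2500] = [7.7500 11.7500; 11.7500 53.2500]
BᵀPA = [9.0000 -12.5000; 31.5000 -23.5000]
K = S⁻¹·BᵀPA = [0.3974 -1.4183; 0.5039 -0.1284]
A−BK = [-0.1065 0.7101; -0.0116 0.3851]
AᵀP(A−BK) = [0.8019 -1.1921; -1.1921 4.2549]
P' = Q + AᵀP(A−BK) = [5.8019 1.8079; 1.8079 13.2549]
tr(P') = 19.0568

0.3974 -1.4183 0.5039 -0.1284


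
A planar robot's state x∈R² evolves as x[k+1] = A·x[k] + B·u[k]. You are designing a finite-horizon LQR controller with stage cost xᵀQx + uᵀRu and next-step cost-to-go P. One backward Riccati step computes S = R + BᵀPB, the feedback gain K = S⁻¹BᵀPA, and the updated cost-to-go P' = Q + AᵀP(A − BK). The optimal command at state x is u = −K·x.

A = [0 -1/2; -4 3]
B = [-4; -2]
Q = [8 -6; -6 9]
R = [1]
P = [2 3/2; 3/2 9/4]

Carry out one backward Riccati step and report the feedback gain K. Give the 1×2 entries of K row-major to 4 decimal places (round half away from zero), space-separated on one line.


0.6364 -0.3939

BᵀP = [-11.0000 -10.5000]
S = R + BᵀPB = [1] + [65.0000] = [66.0000]
BᵀPA = [42.0000 -26.0000]
K = S⁻¹·BᵀPA = [0.6364 -0.3939]
A−BK = [2.5455 -2.0758; -2.7273 2.2121]
AᵀP(A−BK) = [9.2727 -7.4545; -7.4545 6.0076]
P' = Q + AᵀP(A−BK) = [17.2727 -13.4545; -13.4545 15.0076]
tr(P') = 32.2803


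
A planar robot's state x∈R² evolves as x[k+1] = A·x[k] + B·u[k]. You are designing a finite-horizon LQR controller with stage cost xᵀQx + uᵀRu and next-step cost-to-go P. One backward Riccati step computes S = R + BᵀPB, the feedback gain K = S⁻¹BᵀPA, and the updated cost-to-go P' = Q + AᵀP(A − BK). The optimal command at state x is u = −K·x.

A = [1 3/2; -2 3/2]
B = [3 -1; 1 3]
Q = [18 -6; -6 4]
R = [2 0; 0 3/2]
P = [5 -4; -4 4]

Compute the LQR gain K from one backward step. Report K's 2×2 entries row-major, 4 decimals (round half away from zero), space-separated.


0.1411 0.4325 -0.6626 0.2051

BᵀP = [11.0000 -8.0000; -17.0000 16.0000]
S = R + BᵀPB = [2 0; 0 3/2] + [25.0000 -35.0000; -35.0000 65.0000] = [27.0000 -35.0000; -35.0000 66.5000]
BᵀPA = [27.0000 4.5000; -49.0000 -1.5000]
K = S⁻¹·BᵀPA = [0.1411 0.4325; -0.6626 0.2051]
A−BK = [-0.0859 0.4075; -0.1534 0.4522]
AᵀP(A−BK) = [0.7239 -0.1288; -0.1288 0.6113]
P' = Q + AᵀP(A−BK) = [18.7239 -6.1288; -6.1288 4.6113]
tr(P') = 23.3352


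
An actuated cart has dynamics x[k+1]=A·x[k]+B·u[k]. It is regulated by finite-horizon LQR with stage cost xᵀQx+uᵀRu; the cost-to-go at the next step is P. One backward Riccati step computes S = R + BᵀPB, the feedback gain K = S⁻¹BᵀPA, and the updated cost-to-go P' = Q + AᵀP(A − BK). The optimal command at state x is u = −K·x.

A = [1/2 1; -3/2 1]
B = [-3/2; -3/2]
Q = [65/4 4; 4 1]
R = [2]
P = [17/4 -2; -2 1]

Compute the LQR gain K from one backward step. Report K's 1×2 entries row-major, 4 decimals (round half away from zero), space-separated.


BᵀP = [-3.3750 1.5000]
S = R + BᵀPB = [2] + [2.8125] = [4.8125]
BᵀPA = [-3.9375 -1.8750]
K = S⁻¹·BᵀPA = [-0.8182 -0.3896]
A−BK = [-0.7273 0.4156; -2.7273 0.4156]
AᵀP(A−BK) = [3.0909 1.0909; 1.0909 0.5195]
P' = Q + AᵀP(A−BK) = [19.3409 5.0909; 5.0909 1.5195]
tr(P') = 20.8604

-0.8182 -0.3896


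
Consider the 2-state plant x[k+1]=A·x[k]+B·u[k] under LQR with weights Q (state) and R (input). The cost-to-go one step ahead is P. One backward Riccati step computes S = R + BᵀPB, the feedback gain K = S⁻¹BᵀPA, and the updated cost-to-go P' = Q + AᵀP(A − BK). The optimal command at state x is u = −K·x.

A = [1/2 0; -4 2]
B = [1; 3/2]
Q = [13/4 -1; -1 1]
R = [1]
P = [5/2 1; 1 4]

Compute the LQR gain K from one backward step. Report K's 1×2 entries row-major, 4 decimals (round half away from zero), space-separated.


-1.6774 0.9032

BᵀP = [4.0000 7.0000]
S = R + BᵀPB = [1] + [14.5000] = [15.5000]
BᵀPA = [-26.0000 14.0000]
K = S⁻¹·BᵀPA = [-1.6774 0.9032]
A−BK = [2.1774 -0.9032; -1.4839 0.6452]
AᵀP(A−BK) = [17.0121 -7.5161; -7.5161 3.3548]
P' = Q + AᵀP(A−BK) = [20.2621 -8.5161; -8.5161 4.3548]
tr(P') = 24.6169


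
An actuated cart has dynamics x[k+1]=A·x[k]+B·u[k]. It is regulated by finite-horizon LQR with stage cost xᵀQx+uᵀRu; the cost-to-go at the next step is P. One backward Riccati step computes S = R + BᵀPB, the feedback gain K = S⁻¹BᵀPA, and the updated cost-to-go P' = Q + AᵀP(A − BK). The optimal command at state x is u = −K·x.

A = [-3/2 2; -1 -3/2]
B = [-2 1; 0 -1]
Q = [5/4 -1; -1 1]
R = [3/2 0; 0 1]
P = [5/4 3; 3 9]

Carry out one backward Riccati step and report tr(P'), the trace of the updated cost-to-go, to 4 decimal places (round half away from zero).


BᵀP = [-2.5000 -6.0000; -1.7500 -6.0000]
S = R + BᵀPB = [3/2 0; 0 1] + [5.0000 3.5000; 3.5000 4.2500] = [6.5000 3.5000; 3.5000 5.2500]
BᵀPA = [9.7500 4.0000; 8.6250 5.5000]
K = S⁻¹·BᵀPA = [0.9600 0.0800; 1.0029 0.9943]
A−BK = [-0.5829 1.1657; 0.0029 -0.5057]
AᵀP(A−BK) = [2.8029 1.1443; 1.1443 1.4614]
P' = Q + AᵀP(A−BK) = [4.0529 0.1443; 0.1443 2.4614]
tr(P') = 6.5143

6.5143


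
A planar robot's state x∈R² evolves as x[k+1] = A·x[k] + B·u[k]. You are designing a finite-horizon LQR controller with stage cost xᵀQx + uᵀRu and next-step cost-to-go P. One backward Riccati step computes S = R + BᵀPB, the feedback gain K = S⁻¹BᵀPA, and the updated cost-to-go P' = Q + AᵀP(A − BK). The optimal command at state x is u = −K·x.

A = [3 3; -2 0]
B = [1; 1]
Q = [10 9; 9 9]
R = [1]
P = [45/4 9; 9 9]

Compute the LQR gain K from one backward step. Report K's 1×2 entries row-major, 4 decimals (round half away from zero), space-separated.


0.6306 1.5478

BᵀP = [20.2500 18.0000]
S = R + BᵀPB = [1] + [38.2500] = [39.2500]
BᵀPA = [24.7500 60.7500]
K = S⁻¹·BᵀPA = [0.6306 1.5478]
A−BK = [2.3694 1.4522; -2.6306 -1.5478]
AᵀP(A−BK) = [13.6433 8.9427; 8.9427 7.2229]
P' = Q + AᵀP(A−BK) = [23.6433 17.9427; 17.9427 16.2229]
tr(P') = 39.8662
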